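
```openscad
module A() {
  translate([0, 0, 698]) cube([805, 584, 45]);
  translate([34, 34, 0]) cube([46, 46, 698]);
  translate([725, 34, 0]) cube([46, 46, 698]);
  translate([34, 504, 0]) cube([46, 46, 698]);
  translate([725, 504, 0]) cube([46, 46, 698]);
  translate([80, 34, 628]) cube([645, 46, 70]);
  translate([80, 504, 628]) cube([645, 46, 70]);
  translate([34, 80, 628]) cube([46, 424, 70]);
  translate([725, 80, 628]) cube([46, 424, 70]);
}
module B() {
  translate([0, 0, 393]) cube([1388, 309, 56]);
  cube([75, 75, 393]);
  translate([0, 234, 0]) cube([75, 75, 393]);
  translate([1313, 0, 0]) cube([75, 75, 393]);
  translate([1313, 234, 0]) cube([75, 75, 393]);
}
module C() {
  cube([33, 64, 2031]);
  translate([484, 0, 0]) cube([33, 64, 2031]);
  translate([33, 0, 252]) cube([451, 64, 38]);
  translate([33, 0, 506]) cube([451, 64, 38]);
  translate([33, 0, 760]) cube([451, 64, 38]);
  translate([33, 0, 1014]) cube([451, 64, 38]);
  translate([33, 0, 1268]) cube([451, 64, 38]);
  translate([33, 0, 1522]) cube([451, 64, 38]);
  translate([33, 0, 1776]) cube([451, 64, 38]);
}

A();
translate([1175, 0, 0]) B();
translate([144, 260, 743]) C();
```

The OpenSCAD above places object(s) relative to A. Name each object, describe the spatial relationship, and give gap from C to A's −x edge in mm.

The ladder's min-x is at 144; the table's min-x is 0; gap = 144 mm.

A is a table. B is a bench. C is a ladder. The bench is on the floor beside the table on its +x side. The ladder is on top of the table, centred. The gap from the ladder to the table's −x edge is 144 mm.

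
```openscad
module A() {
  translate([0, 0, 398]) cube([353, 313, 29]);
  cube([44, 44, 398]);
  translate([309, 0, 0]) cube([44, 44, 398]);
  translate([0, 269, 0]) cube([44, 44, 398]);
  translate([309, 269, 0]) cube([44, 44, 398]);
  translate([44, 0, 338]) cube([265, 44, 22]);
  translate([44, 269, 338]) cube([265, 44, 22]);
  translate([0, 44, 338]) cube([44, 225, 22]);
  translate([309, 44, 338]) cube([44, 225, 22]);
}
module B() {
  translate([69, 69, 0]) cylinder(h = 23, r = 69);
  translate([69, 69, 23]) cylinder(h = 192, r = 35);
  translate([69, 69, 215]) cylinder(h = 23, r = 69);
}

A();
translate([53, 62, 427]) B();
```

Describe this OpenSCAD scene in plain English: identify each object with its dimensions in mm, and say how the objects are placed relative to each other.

A is a four-legged stool. The seat is 353×313 mm, 29 mm thick, top at z = 427 mm. It stands on four square legs, each 44×44 mm in cross-section, from z = 0 to the seat underside, each flush with a corner of the seat. Four stretchers, 44 mm wide and 22 mm tall, connect adjacent legs with their undersides at z = 338 mm, each running between the inner faces of the legs it joins and aligned with the legs' outer faces on the other axis.

B is a spool: two coaxial disc flanges of radius 69 mm and thickness 23 mm, joined by a core cylinder of radius 35 mm and height 192 mm. The lower flange rests on z = 0 and the three cylinders share a vertical axis.

The spool is on top of the stool.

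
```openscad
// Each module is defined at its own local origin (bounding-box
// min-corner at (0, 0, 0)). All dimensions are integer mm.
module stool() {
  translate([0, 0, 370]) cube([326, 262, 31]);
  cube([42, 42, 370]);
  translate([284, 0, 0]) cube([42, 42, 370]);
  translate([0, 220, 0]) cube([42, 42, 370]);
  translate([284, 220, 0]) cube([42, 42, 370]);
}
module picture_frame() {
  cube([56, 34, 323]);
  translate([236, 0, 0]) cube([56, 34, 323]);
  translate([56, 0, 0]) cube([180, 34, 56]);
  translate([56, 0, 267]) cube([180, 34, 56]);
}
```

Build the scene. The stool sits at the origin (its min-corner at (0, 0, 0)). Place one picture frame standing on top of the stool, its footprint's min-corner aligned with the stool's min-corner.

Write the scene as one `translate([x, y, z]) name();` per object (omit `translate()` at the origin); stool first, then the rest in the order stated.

stool();
translate([0, 0, 401]) picture_frame();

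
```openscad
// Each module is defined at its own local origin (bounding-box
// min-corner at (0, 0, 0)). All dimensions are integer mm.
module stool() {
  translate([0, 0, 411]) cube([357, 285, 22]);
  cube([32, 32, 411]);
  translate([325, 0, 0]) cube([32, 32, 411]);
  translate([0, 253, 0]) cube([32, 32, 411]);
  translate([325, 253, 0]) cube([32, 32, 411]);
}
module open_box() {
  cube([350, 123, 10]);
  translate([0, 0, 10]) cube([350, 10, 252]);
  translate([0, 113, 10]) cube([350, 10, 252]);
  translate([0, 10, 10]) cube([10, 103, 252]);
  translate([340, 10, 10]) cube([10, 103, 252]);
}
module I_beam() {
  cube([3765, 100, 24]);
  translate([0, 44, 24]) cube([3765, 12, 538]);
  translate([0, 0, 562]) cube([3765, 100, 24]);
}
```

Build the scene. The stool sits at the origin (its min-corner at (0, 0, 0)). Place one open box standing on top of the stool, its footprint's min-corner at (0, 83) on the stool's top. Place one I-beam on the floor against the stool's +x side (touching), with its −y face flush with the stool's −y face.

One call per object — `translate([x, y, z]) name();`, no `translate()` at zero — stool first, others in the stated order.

stool();
translate([0, 83, 433]) open_box();
translate([357, 0, 0]) I_beam();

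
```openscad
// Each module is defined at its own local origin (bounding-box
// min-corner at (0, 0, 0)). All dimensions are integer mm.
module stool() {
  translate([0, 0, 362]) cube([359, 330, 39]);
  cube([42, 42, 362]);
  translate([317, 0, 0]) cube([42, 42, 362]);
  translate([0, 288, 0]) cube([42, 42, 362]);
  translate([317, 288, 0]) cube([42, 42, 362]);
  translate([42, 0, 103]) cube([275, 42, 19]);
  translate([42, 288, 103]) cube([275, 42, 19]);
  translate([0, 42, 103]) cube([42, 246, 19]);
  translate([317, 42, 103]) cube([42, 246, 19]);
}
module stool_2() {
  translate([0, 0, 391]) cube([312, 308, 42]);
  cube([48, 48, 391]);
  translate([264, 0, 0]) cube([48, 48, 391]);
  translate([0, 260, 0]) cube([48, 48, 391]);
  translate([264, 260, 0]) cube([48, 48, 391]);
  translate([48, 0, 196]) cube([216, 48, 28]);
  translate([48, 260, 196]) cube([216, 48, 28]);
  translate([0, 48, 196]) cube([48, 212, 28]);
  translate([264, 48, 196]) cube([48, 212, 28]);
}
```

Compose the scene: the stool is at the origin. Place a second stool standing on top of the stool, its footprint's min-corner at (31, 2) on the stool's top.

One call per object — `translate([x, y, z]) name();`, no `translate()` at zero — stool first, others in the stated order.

stool();
translate([31, 2, 401]) stool_2();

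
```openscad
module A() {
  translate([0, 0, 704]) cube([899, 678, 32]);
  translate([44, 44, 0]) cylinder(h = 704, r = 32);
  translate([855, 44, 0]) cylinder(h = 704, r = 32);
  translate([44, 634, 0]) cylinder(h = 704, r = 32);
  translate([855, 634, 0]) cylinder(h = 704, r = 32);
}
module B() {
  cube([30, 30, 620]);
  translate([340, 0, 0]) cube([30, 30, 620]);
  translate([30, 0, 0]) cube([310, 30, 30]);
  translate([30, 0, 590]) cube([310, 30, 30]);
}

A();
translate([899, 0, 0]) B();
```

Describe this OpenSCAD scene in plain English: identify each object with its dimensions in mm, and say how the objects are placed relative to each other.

A is a table with a 899×678 mm rectangular top, 32 mm thick, top surface at z = 736 mm, supported by four round legs of 64 mm diameter, each leg's bounding box inset 12 mm from the nearest pair of top edges, running from the floor.

B is a picture frame with a 310×560 mm rectangular opening (x by z) and a uniform 30 mm border on every side. Frame depth is 30 mm along y. It is built from two vertical stiles running the full outside height and two horizontal rails spanning the gap between the stiles.

The picture frame is against the table's +x side, with their −y faces flush.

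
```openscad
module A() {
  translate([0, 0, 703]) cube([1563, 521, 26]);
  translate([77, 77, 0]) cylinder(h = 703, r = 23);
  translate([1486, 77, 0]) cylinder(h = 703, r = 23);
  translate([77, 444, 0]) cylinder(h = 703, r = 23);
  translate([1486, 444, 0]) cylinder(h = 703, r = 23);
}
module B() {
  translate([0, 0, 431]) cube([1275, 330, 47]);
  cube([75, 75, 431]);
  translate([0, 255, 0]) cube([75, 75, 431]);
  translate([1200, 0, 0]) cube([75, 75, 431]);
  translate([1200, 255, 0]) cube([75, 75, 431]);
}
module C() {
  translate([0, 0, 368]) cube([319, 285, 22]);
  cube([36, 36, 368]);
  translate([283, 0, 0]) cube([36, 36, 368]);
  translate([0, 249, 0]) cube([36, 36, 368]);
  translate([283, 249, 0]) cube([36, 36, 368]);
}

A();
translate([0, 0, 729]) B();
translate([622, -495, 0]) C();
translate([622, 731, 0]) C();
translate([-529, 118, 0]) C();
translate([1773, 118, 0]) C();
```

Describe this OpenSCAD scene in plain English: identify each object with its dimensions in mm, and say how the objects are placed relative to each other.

A is a table with a 1563×521 mm rectangular top, 26 mm thick, top surface at z = 729 mm, supported by four round legs of 46 mm diameter, each leg's bounding box inset 54 mm from the nearest pair of top edges, running from the floor.

B is a bench: a 1275×330 mm seat slab, 47 mm thick, top at z = 478 mm, on four 75×75 mm square legs flush with the seat corners and standing on z = 0.

C is a four-legged stool. The seat is a 319×285×22 mm slab whose top surface is at z = 390 mm; four square legs, each 36×36 mm in cross-section, run from the floor (z = 0) to the underside of the seat, each flush with a corner of the seat.

The bench is on top of the table. Four stools sit around the table at the −y, +y, −x, +x sides.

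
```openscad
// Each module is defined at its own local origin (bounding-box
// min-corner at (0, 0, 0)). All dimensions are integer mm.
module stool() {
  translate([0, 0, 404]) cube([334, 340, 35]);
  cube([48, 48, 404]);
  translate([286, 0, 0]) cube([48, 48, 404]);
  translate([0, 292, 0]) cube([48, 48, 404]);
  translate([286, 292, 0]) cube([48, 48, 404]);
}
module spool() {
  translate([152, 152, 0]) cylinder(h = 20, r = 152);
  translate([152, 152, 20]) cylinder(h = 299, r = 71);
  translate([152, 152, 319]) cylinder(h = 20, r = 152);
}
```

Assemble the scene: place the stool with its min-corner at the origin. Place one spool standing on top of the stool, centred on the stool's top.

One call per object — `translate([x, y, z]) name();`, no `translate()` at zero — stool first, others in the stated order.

stool();
translate([15, 18, 439]) spool();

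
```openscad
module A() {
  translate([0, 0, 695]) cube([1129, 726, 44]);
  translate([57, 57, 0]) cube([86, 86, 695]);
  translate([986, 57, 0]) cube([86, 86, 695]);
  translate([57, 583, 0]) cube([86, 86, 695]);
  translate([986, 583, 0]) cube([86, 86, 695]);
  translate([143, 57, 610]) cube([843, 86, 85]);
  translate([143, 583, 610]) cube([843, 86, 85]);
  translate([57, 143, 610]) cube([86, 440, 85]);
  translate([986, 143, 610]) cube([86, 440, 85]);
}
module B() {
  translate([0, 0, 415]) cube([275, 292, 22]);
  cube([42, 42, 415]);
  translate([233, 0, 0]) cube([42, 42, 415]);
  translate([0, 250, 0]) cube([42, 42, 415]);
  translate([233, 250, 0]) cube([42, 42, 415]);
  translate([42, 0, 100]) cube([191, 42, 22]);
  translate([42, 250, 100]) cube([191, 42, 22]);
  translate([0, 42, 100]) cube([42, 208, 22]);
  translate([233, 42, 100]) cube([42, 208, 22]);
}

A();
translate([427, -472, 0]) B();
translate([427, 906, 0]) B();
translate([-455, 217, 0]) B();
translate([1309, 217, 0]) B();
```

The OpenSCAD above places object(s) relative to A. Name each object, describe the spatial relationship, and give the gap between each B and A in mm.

A is a table. B is a stool. Four stools sit around the table at the −y, +y, −x, +x sides. The gap between each stool and the table is 180 mm.

Each stool's nearest face is 180 mm from the table's bounding box.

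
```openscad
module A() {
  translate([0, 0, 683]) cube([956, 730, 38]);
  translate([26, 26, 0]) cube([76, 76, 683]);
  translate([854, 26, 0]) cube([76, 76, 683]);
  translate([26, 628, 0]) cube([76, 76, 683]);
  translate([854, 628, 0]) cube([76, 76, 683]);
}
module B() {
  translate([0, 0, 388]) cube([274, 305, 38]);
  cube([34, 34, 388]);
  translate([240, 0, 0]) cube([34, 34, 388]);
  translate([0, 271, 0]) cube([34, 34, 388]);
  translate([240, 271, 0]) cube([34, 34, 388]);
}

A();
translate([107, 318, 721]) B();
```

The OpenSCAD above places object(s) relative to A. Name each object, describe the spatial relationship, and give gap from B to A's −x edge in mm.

The stool's min-x is at 107; the table's min-x is 0; gap = 107 mm.

A is a table. B is a stool. The stool is on top of the table. The gap from the stool to the table's −x edge is 107 mm.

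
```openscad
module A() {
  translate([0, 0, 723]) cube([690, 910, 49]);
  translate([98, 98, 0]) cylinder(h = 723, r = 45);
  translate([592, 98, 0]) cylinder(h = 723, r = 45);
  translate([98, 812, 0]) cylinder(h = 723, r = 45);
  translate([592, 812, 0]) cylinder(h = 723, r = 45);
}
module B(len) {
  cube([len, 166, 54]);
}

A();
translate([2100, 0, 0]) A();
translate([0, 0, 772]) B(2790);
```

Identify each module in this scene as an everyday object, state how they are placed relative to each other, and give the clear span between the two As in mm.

A is a table. B is a beam. A beam spans the tops of two tables. The clear span between the two tables is 1410 mm.

Second table starts at x = 2100; first ends at x = 690; clear span = 2100 − 690 = 1410 mm.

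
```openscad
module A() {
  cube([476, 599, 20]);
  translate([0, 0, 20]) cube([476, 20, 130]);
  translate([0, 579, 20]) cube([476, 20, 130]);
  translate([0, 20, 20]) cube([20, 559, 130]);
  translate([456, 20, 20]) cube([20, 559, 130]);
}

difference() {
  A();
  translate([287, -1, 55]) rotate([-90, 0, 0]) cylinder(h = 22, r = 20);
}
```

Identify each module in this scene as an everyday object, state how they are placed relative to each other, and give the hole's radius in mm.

The subtracted cylinder has r = 20 mm.

A is an open box. The open box has a circular hole through its front wall. The hole's radius is 20 mm.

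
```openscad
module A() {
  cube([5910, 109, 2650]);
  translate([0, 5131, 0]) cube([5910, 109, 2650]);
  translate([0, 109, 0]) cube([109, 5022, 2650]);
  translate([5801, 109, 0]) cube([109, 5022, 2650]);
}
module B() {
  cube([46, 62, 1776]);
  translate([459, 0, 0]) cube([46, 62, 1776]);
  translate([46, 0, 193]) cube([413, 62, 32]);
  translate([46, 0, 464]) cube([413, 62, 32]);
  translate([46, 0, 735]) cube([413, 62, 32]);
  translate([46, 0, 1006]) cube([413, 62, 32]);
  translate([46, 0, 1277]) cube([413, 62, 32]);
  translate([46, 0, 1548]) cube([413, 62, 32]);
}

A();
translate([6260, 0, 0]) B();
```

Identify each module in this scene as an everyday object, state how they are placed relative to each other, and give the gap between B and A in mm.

The ladder's nearest face is 350 mm from the house frame's +x face.

A is a house frame. B is a ladder. The ladder is on the floor beside the house frame on its +x side. The gap between the ladder and the house frame is 350 mm.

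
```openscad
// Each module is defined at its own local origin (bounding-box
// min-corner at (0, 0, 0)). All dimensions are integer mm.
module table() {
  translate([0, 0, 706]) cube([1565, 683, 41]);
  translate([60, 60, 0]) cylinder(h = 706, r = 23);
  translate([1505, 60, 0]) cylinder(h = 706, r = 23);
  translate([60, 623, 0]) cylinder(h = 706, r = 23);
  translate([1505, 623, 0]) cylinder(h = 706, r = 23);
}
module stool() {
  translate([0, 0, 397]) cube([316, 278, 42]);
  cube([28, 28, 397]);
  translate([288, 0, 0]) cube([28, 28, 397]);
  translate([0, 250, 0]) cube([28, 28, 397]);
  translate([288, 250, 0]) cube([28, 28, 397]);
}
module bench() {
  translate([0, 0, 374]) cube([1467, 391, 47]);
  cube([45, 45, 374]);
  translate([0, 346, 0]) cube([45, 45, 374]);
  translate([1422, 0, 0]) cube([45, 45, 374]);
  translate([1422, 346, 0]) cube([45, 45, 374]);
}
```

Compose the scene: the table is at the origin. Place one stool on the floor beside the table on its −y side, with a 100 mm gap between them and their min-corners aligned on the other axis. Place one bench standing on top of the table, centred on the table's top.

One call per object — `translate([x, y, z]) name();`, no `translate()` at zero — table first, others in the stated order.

table();
translate([0, -378, 0]) stool();
translate([49, 146, 747]) bench();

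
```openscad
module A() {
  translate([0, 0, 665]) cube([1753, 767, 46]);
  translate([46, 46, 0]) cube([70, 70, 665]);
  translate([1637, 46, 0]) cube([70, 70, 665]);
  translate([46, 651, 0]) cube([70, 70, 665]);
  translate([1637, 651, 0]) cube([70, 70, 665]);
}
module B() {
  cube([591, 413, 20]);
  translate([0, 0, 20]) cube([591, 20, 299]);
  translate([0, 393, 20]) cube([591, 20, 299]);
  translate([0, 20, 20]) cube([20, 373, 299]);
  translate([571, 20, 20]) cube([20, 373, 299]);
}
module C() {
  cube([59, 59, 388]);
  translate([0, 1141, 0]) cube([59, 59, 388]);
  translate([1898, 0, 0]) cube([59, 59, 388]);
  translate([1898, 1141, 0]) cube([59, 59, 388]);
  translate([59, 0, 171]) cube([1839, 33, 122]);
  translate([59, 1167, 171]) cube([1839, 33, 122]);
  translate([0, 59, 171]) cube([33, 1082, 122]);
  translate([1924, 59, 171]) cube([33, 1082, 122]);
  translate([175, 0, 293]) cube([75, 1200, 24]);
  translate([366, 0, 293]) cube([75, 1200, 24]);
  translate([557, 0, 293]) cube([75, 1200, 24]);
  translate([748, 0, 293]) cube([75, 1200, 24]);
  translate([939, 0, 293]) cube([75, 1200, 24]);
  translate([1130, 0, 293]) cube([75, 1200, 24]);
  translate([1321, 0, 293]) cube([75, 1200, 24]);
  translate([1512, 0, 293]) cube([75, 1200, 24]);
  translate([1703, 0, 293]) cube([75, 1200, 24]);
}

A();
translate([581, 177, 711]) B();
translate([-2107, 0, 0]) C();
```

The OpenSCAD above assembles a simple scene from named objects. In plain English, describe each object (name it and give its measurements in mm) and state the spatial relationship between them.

A is a rectangular dining table. The top is 1753×767×46 mm with its upper surface at z = 711 mm. It stands on four 70×70 mm square legs, each inset 46 mm from the nearest pair of top edges, running from the floor to the underside of the top.

B is an open-topped rectangular box: outside dimensions 591×413×319 mm, with a uniform wall and base thickness of 20 mm. The base is a full 591×413 slab on the floor; four walls sit on top of the base. The front and back walls (the −y and +y sides) span the full width; the two side walls fit between them.

C is a bed frame 1957 mm long (x) by 1200 mm wide (y). Four 59×59 mm corner posts, 388 mm tall, at the corners of the footprint. Four rails of 33 mm thickness and 122 mm height run between adjacent posts with their undersides at z = 171 mm, their outer faces flush with the outside of the frame (the two x-running rails run between the posts' inner faces; the two y-running rails run between the posts' inner faces). 9 slats, each 75 mm wide (x) and 24 mm thick, lie across the top of the two x-running rails, running the full 1200 mm width of the frame in y; the slats are evenly spaced along x between the inner faces of the end posts with equal gaps (rounded down to the nearest mm) at the −x end and between each pair — any rounding remainder accumulates at the +x end.

The open box is on top of the table, centred. The bed frame is on the floor beside the table on its −x side.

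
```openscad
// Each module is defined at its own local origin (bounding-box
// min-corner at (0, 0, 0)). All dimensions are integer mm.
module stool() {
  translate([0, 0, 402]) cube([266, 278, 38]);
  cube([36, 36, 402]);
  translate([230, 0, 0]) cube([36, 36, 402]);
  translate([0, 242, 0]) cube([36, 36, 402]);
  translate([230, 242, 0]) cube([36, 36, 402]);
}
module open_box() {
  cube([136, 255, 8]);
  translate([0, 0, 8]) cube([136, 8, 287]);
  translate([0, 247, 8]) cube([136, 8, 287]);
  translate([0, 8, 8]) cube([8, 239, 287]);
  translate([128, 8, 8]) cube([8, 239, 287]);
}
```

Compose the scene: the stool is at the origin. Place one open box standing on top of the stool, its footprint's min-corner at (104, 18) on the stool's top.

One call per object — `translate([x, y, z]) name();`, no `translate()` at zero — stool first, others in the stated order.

stool();
translate([104, 18, 440]) open_box();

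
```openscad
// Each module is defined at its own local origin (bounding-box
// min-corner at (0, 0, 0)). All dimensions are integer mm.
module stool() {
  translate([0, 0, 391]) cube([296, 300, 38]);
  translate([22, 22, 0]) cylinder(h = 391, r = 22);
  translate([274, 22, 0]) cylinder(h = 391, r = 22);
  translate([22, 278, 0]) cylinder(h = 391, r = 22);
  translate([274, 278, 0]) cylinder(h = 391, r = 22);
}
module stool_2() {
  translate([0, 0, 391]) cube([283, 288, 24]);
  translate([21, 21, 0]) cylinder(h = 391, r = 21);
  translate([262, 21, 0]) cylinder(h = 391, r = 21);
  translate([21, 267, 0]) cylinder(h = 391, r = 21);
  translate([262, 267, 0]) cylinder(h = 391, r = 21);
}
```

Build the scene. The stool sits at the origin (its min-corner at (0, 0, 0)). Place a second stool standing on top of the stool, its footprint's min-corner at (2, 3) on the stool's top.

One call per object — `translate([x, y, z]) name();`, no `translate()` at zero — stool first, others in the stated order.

stool();
translate([2, 3, 429]) stool_2();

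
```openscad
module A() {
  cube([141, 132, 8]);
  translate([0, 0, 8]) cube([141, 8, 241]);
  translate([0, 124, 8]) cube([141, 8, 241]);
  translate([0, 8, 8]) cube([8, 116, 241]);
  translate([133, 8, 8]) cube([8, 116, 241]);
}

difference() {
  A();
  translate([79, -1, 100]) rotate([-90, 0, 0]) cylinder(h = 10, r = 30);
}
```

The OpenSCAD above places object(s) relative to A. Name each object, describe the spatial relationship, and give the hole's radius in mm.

The subtracted cylinder has r = 30 mm.

A is an open box. The open box has a circular hole through its front wall. The hole's radius is 30 mm.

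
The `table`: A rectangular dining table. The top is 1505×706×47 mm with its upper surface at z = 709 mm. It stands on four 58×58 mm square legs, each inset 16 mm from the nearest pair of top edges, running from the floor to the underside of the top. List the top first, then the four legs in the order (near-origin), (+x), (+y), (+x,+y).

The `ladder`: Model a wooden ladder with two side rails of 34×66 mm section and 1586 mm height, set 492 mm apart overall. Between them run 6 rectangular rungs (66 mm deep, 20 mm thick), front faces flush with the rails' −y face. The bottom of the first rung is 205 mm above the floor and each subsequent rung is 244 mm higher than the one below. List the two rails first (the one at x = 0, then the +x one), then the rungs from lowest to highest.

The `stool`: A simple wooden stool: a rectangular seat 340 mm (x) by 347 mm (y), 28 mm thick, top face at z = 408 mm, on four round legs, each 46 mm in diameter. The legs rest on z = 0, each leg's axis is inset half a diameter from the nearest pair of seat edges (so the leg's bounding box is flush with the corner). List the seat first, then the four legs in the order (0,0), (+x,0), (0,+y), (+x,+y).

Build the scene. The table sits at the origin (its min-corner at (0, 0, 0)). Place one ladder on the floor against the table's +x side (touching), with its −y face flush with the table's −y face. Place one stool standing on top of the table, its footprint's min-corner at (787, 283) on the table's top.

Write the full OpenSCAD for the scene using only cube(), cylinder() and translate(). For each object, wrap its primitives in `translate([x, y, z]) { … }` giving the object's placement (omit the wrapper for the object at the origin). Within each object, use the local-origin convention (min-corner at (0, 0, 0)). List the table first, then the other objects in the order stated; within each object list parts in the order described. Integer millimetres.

translate([0, 0, 662]) cube([1505, 706, 47]);
translate([16, 16, 0]) cube([58, 58, 662]);
translate([1431, 16, 0]) cube([58, 58, 662]);
translate([16, 632, 0]) cube([58, 58, 662]);
translate([1431, 632, 0]) cube([58, 58, 662]);
translate([1505, 0, 0]) {
  cube([34, 66, 1586]);
  translate([458, 0, 0]) cube([34, 66, 1586]);
  translate([34, 0, 205]) cube([424, 66, 20]);
  translate([34, 0, 449]) cube([424, 66, 20]);
  translate([34, 0, 693]) cube([424, 66, 20]);
  translate([34, 0, 937]) cube([424, 66, 20]);
  translate([34, 0, 1181]) cube([424, 66, 20]);
  translate([34, 0, 1425]) cube([424, 66, 20]);
}
translate([787, 283, 709]) {
  translate([0, 0, 380]) cube([340, 347, 28]);
  translate([23, 23, 0]) cylinder(h = 380, r = 23);
  translate([317, 23, 0]) cylinder(h = 380, r = 23);
  translate([23, 324, 0]) cylinder(h = 380, r = 23);
  translate([317, 324, 0]) cylinder(h = 380, r = 23);
}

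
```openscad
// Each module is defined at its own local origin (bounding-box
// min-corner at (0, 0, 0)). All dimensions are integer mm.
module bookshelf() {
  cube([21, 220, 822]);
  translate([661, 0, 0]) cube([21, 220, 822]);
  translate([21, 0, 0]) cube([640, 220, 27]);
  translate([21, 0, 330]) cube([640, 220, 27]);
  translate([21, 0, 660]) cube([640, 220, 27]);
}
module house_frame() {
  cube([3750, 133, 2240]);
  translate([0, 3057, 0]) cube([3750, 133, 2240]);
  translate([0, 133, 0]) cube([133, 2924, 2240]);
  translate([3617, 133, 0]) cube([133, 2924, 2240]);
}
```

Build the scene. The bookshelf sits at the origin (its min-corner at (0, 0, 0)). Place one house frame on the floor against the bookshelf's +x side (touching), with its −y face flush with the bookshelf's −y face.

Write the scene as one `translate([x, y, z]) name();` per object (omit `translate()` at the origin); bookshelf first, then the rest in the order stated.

bookshelf();
translate([682, 0, 0]) house_frame();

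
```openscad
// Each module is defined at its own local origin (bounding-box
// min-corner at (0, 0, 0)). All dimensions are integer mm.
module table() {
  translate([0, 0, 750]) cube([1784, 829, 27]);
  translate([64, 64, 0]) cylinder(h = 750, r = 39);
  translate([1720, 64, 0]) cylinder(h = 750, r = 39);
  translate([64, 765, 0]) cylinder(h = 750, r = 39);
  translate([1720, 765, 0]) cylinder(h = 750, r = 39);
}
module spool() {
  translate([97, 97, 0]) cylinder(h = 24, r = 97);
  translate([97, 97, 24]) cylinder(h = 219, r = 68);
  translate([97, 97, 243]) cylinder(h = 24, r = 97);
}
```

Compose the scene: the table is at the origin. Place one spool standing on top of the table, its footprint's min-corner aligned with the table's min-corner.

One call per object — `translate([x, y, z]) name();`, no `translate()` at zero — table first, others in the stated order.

table();
translate([0, 0, 777]) spool();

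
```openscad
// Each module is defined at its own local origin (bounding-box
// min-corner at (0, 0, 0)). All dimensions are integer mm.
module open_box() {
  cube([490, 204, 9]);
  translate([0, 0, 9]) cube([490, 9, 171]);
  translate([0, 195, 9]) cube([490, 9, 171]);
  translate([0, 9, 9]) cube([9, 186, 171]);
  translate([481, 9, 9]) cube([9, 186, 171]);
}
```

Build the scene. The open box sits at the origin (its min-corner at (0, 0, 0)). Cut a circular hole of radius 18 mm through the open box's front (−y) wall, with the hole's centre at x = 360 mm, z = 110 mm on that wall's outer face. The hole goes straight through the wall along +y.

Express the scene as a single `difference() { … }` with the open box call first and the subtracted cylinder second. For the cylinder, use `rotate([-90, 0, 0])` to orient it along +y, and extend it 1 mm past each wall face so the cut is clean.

difference() {
  open_box();
  translate([360, -1, 110]) rotate([-90, 0, 0]) cylinder(h = 11, r = 18);
}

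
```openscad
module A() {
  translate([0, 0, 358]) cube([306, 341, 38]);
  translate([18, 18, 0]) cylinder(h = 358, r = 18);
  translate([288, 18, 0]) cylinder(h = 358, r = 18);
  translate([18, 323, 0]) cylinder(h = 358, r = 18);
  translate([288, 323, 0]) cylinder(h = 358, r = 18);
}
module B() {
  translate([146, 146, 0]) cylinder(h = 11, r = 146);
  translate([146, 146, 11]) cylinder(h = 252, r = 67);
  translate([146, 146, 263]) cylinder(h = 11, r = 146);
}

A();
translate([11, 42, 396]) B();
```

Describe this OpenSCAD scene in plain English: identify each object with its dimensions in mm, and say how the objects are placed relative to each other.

A is a four-legged stool. The seat is a 306×341×38 mm slab whose top surface is at z = 396 mm; four round legs, each 36 mm in diameter, run from the floor (z = 0) to the underside of the seat, each leg's axis is inset half a diameter from the nearest pair of seat edges (so the leg's bounding box is flush with the corner).

B is a spool: two coaxial disc flanges of radius 146 mm and thickness 11 mm, joined by a core cylinder of radius 67 mm and height 252 mm. The lower flange rests on z = 0 and the three cylinders share a vertical axis.

The spool is on top of the stool.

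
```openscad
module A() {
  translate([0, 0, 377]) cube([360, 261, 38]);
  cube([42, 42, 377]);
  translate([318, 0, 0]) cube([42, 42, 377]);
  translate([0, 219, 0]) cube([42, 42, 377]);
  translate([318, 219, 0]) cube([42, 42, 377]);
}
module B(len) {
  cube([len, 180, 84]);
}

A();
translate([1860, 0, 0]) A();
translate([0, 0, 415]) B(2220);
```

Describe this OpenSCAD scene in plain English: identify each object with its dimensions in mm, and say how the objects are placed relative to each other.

A is a four-legged stool. The seat is 360×261 mm, 38 mm thick, top at z = 415 mm. It stands on four square legs, each 42×42 mm in cross-section, from z = 0 to the seat underside, each flush with a corner of the seat.

B is a rectangular beam 2220 mm long (x), 180 mm deep (y), 84 mm thick (z).

The beam spans the tops of two stools placed 1500 mm apart, resting at z = 415 mm.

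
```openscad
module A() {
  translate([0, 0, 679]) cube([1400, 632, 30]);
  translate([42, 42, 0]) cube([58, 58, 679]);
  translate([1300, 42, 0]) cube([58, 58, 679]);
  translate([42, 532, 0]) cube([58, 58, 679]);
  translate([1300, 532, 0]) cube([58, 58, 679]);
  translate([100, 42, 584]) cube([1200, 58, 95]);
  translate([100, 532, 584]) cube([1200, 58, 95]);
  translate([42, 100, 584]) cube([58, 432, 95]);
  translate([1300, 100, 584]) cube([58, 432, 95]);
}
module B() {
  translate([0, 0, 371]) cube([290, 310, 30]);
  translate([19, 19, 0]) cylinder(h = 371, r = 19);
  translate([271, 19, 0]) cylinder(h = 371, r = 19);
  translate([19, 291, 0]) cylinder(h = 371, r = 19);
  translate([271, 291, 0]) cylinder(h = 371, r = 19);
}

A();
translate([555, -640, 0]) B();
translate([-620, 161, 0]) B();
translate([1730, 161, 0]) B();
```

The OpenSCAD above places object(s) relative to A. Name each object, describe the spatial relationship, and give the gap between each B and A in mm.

Each stool's nearest face is 330 mm from the table's bounding box.

A is a table. B is a stool. Three stools sit around the table at the −y, −x, +x sides. The gap between each stool and the table is 330 mm.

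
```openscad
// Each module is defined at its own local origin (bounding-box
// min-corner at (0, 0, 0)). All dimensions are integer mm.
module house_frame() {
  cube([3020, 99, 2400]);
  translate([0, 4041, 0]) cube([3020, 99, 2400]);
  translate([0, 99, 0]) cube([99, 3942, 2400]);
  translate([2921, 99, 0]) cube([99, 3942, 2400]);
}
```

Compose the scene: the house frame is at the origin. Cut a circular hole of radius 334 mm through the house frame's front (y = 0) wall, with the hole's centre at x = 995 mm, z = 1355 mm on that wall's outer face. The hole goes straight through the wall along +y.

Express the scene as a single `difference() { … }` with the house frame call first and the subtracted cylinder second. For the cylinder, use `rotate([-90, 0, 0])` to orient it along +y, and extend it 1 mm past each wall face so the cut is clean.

difference() {
  house_frame();
  translate([995, -1, 1355]) rotate([-90, 0, 0]) cylinder(h = 101, r = 334);
}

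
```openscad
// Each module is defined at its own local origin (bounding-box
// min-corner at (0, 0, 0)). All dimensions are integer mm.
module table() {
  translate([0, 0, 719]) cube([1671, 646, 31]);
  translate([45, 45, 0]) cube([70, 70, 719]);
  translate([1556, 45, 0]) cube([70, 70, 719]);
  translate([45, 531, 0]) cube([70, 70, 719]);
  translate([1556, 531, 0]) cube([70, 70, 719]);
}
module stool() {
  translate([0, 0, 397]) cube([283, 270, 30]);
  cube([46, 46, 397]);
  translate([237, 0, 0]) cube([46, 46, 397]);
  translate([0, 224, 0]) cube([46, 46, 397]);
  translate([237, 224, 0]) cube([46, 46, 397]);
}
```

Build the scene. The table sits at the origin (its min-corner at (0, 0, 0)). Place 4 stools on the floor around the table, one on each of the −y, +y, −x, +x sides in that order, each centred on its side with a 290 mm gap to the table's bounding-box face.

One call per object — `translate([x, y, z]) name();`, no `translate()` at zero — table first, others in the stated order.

table();
translate([694, -560, 0]) stool();
translate([694, 936, 0]) stool();
translate([-573, 188, 0]) stool();
translate([1961, 188, 0]) stool();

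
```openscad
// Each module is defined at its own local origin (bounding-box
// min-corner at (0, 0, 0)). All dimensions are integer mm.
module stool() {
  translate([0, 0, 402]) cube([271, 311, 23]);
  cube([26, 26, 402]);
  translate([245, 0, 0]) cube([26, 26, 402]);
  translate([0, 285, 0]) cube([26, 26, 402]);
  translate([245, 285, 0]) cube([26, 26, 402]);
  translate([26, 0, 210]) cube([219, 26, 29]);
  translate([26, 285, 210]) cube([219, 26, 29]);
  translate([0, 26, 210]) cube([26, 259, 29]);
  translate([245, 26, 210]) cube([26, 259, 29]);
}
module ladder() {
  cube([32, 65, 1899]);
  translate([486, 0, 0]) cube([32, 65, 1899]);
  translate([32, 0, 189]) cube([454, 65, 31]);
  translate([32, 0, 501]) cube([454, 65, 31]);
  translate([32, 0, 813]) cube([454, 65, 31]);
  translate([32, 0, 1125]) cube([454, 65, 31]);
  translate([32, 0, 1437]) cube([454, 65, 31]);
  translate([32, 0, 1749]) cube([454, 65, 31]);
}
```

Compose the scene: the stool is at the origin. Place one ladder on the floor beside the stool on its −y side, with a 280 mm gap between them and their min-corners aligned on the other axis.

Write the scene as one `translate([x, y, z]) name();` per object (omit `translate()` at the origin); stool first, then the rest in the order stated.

stool();
translate([0, -345, 0]) ladder();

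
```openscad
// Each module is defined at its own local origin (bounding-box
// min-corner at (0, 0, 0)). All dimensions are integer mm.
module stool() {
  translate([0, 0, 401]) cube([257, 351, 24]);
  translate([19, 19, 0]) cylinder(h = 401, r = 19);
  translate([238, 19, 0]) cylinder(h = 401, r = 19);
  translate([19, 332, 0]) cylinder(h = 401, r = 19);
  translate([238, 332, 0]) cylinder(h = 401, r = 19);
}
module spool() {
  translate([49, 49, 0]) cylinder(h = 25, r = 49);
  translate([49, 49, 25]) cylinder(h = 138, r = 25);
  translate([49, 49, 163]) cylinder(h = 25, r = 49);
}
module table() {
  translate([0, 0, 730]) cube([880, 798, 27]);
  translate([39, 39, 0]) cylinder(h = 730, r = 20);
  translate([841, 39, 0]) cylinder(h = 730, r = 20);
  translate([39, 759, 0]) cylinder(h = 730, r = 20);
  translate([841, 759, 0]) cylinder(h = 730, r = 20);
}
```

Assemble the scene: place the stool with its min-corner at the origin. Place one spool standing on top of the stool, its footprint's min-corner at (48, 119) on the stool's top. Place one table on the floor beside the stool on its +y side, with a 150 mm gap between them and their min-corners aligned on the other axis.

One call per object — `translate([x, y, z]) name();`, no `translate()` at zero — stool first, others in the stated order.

stool();
translate([48, 119, 425]) spool();
translate([0, 501, 0]) table();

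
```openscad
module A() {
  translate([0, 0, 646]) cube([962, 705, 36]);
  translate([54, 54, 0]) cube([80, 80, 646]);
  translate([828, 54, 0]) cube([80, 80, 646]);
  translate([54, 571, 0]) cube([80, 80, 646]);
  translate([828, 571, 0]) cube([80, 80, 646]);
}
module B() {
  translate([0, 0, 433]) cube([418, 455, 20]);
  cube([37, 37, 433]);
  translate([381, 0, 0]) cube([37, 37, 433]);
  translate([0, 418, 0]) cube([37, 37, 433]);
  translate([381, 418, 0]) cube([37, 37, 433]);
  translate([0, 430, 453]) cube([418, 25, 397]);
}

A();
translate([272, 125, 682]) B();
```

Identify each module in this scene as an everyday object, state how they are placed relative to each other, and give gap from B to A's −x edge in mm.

The chair's min-x is at 272; the table's min-x is 0; gap = 272 mm.

A is a table. B is a chair. The chair is on top of the table, centred. The gap from the chair to the table's −x edge is 272 mm.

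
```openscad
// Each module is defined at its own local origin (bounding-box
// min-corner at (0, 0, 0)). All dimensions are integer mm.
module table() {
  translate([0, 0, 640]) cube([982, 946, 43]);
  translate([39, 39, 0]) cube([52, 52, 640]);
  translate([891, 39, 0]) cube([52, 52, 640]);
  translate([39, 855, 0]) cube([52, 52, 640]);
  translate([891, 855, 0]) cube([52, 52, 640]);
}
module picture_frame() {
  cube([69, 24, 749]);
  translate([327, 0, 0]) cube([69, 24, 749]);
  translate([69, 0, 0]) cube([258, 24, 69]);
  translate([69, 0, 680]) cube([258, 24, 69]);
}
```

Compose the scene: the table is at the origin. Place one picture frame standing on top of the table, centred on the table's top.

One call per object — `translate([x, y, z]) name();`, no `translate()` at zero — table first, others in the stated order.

table();
translate([293, 461, 683]) picture_frame();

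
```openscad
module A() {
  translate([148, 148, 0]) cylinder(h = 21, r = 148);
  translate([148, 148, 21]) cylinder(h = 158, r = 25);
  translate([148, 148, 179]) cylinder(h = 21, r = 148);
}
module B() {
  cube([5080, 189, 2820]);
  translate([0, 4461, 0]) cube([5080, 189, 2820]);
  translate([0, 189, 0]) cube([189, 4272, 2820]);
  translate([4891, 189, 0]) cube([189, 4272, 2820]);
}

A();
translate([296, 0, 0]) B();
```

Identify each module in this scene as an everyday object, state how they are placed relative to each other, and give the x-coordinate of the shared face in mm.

A is a spool. B is a house frame. The house frame is against the spool's +x side, with their −y faces flush. The x-coordinate of the shared face is 296 mm.

The spool's +x face and the house frame's −x face are both at x = 296 mm.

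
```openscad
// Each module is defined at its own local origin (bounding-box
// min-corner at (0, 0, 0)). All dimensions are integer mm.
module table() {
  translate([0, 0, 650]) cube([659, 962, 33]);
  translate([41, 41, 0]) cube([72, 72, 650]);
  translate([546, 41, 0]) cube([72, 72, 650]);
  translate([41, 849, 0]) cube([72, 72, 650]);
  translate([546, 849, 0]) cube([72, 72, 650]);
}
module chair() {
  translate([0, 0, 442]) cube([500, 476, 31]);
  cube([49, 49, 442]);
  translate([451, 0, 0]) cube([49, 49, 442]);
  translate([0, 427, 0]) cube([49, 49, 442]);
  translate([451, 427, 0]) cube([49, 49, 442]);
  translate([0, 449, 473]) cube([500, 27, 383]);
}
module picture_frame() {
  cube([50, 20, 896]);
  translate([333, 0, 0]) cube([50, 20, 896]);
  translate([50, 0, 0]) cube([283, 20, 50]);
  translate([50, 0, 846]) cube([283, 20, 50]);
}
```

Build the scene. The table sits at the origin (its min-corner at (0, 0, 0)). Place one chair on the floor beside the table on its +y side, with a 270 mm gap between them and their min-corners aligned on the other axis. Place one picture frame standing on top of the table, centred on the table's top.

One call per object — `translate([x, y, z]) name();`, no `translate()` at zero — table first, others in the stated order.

table();
translate([0, 1232, 0]) chair();
translate([138, 471, 683]) picture_frame();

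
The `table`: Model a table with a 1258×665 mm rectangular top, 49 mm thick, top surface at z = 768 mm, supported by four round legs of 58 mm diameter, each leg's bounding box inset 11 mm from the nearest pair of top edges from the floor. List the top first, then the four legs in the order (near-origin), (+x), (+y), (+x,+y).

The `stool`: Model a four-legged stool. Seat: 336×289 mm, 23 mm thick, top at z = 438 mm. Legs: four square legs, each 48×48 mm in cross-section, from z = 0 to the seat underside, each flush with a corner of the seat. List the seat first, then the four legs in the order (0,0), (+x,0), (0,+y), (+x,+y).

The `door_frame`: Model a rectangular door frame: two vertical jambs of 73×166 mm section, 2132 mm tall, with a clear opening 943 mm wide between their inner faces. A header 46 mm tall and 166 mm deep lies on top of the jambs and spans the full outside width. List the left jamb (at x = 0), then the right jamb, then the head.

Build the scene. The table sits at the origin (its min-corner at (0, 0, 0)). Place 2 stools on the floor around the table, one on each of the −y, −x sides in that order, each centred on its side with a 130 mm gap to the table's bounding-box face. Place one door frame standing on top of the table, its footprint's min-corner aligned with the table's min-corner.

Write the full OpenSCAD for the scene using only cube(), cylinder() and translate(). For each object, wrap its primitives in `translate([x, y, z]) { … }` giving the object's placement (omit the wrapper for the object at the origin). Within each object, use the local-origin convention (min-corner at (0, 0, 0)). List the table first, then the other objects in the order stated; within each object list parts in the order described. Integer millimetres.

translate([0, 0, 719]) cube([1258, 665, 49]);
translate([40, 40, 0]) cylinder(h = 719, r = 29);
translate([1218, 40, 0]) cylinder(h = 719, r = 29);
translate([40, 625, 0]) cylinder(h = 719, r = 29);
translate([1218, 625, 0]) cylinder(h = 719, r = 29);
translate([461, -419, 0]) {
  translate([0, 0, 415]) cube([336, 289, 23]);
  cube([48, 48, 415]);
  translate([288, 0, 0]) cube([48, 48, 415]);
  translate([0, 241, 0]) cube([48, 48, 415]);
  translate([288, 241, 0]) cube([48, 48, 415]);
}
translate([-466, 188, 0]) {
  translate([0, 0, 415]) cube([336, 289, 23]);
  cube([48, 48, 415]);
  translate([288, 0, 0]) cube([48, 48, 415]);
  translate([0, 241, 0]) cube([48, 48, 415]);
  translate([288, 241, 0]) cube([48, 48, 415]);
}
translate([0, 0, 768]) {
  cube([73, 166, 2132]);
  translate([1016, 0, 0]) cube([73, 166, 2132]);
  translate([0, 0, 2132]) cube([1089, 166, 46]);
}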